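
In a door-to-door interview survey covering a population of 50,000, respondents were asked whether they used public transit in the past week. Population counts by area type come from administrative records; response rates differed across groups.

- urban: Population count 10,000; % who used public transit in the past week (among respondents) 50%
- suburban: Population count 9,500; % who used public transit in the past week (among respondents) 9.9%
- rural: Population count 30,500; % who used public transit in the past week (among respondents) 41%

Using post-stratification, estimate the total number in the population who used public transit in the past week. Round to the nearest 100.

18,400

Apply each group's respondent rate to its population count:
  urban: 10,000 × 50% = 5000
  suburban: 9,500 × 9.9% = 940.5
  rural: 30,500 × 41% = 12,505
Estimated total = 18445.5 → 18,400.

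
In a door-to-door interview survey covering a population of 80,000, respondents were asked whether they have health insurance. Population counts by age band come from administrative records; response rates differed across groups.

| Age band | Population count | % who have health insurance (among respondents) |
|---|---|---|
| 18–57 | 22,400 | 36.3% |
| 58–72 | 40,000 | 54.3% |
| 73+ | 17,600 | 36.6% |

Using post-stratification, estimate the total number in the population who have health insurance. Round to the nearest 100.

Each cell contributes its population count × the respondent rate:
  18–57: 22,400 × 36.3% = 8131.2
  58–72: 40,000 × 54.3% = 21,720
  73+: 17,600 × 36.6% = 6441.6
Estimated total = 36292.8 → 36,300.

36,300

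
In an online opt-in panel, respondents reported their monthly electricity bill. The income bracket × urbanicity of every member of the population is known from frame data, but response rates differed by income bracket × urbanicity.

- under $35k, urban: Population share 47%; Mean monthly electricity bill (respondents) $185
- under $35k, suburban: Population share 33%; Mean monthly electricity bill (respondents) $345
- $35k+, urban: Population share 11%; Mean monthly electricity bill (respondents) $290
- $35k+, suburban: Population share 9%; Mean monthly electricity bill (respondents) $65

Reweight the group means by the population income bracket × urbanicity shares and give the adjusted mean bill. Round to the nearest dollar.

$239

Weight each group's respondent value by its population share:
  under $35k, urban: 0.47 × 185 = 86.95
  under $35k, suburban: 0.33 × 345 = 113.85
  $35k+, urban: 0.11 × 290 = 31.9
  $35k+, suburban: 0.09 × 65 = 5.85
Post-stratified estimate = 238.55 → $239.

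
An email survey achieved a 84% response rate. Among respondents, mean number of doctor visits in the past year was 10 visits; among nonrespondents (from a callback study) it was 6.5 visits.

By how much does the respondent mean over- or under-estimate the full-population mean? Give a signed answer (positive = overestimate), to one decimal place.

Nonresponse fraction = 1 − 0.84 = 0.16.
Bias = (nonresponse fraction) × (respondent mean − nonrespondent mean)
     = 0.16 × (10 − 6.5) = 0.16 × 3.5 = 0.56.

+0.6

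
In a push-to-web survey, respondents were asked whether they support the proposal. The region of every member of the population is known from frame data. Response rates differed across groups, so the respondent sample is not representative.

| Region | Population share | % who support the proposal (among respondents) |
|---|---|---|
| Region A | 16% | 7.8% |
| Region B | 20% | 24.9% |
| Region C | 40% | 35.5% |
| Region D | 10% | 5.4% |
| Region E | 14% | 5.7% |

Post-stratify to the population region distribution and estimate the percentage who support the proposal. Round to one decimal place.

21.8%

Reweight to the known region distribution:
  Region A: 0.16 × 7.8 = 1.248
  Region B: 0.2 × 24.9 = 4.98
  Region C: 0.4 × 35.5 = 14.2
  Region D: 0.1 × 5.4 = 0.54
  Region E: 0.14 × 5.7 = 0.798
Post-stratified estimate = 21.766 → 21.8%.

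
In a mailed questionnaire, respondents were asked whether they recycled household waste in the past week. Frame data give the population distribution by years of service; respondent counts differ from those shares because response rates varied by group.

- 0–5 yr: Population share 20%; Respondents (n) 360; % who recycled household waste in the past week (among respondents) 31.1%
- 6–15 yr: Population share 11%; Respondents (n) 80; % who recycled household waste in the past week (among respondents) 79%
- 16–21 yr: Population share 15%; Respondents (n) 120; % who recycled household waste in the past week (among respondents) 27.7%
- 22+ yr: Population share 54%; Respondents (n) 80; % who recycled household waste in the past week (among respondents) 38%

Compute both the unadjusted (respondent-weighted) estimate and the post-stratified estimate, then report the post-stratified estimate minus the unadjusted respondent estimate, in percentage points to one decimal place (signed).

Without adjustment, the pooled respondent share is:
  (360/640)×31.1 + (80/640)×79 + (120/640)×27.7 + (80/640)×38 = 37.3125%
Post-stratified estimate weights by population shares:
  0.2×31.1 + 0.11×79 + 0.15×27.7 + 0.54×38 = 39.585%
Difference = 39.585 − 37.3125 = 2.2725 pp.

+2.3 percentage points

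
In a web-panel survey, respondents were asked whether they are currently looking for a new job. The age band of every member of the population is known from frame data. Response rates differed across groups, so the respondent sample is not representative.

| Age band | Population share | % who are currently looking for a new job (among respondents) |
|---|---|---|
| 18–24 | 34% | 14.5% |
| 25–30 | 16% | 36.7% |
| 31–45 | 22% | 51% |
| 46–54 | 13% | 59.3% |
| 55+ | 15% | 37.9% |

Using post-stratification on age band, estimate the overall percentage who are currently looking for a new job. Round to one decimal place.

35.4%

Weight each group's respondent value by its population share:
  18–24: 0.34 × 14.5 = 4.93
  25–30: 0.16 × 36.7 = 5.872
  31–45: 0.22 × 51 = 11.22
  46–54: 0.13 × 59.3 = 7.709
  55+: 0.15 × 37.9 = 5.685
Post-stratified estimate = 35.416 → 35.4%.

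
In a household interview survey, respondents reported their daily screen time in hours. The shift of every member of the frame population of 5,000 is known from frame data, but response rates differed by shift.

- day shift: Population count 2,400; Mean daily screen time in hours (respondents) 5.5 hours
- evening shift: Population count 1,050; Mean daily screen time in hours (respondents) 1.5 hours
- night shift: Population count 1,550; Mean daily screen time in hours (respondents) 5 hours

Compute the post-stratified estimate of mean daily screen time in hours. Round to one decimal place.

4.5

Each cell contributes population-share × respondent value:
  day shift: (2,400/5,000) × 5.5 = 2.64
  evening shift: (1,050/5,000) × 1.5 = 0.315
  night shift: (1,550/5,000) × 5 = 1.55
Post-stratified estimate = 4.505 → 4.5.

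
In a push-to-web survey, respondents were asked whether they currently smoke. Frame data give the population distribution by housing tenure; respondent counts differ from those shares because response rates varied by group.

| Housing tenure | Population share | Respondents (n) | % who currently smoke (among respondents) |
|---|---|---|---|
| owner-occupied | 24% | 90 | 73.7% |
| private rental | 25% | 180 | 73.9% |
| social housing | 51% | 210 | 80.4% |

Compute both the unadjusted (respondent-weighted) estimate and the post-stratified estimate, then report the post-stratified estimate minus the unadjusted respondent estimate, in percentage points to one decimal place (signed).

+0.5 percentage points

Naive respondent-only estimate (weights = respondent counts):
  (90/480)×73.7 + (180/480)×73.9 + (210/480)×80.4 = 76.7062%
Reweighting by population housing tenure shares:
  0.24×73.7 + 0.25×73.9 + 0.51×80.4 = 77.167%
Difference = 77.167 − 76.7062 = 0.4608 pp.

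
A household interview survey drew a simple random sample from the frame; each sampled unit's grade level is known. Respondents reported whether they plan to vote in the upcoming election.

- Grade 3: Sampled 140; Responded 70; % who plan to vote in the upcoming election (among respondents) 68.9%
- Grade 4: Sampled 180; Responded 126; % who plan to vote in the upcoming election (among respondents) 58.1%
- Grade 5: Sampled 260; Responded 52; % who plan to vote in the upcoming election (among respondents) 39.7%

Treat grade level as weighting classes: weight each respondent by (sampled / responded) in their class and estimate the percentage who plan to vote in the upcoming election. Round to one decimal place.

52.5%

Class response rates: Grade 3 70/140 = 50%, Grade 4 126/180 = 70%, Grade 5 52/260 = 20%.
Inverse-response-rate weighting restores each class to its sampled count, so class totals weight by n_sampled:
  Grade 3: 140 × 68.9 = 9646
  Grade 4: 180 × 58.1 = 10,458
  Grade 5: 260 × 39.7 = 10,322
Adjusted estimate = 30,426 / 580 = 52.4586 → 52.5%.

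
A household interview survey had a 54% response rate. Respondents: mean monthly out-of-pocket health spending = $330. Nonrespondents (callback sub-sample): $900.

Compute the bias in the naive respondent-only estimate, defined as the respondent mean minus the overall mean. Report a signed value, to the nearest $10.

-$260

Nonresponse fraction = 1 − 0.54 = 0.46.
Bias = (nonresponse fraction) × (respondent mean − nonrespondent mean)
     = 0.46 × (330 − 900) = 0.46 × -570 = -262.2.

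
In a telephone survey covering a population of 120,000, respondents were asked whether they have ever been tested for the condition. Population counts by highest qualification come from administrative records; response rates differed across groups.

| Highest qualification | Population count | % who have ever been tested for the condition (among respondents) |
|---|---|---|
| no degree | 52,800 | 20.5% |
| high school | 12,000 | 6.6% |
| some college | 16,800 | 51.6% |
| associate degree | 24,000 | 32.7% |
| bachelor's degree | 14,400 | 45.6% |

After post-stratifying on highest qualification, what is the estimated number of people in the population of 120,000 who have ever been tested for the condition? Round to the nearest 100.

Estimated count per cell = population count × respondent percentage:
  no degree: 52,800 × 20.5% = 10,824
  high school: 12,000 × 6.6% = 792
  some college: 16,800 × 51.6% = 8668.8
  associate degree: 24,000 × 32.7% = 7848
  bachelor's degree: 14,400 × 45.6% = 6566.4
Estimated total = 34699.2 → 34,700.

34,700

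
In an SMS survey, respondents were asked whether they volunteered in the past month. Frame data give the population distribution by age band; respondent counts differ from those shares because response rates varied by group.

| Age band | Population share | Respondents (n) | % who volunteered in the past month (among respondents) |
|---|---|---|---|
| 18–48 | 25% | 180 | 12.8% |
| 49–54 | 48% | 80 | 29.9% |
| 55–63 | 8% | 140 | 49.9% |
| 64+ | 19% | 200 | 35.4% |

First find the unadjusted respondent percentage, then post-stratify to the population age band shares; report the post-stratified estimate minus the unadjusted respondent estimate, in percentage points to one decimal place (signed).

Unadjusted (pooled respondent) estimate weights by respondent counts:
  (180/600)×12.8 + (80/600)×29.9 + (140/600)×49.9 + (200/600)×35.4 = 31.27%
Reweighting by population age band shares:
  0.25×12.8 + 0.48×29.9 + 0.08×49.9 + 0.19×35.4 = 28.27%
Difference = 28.27 − 31.27 = -3 pp.

-3.0 percentage points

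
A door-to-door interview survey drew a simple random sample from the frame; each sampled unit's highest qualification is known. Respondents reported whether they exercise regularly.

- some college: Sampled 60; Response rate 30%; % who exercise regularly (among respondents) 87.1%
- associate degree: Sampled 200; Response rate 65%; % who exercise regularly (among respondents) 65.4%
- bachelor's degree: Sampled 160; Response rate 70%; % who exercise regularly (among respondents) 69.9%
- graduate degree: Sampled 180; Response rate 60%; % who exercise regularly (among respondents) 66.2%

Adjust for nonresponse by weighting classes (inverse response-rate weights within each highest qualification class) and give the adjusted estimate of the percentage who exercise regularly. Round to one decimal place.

Each respondent's weight = sampled/responded in their class; summing within a class gives n_sampled, so:
  some college: 60 × 87.1 = 5226
  associate degree: 200 × 65.4 = 13080
  bachelor's degree: 160 × 69.9 = 11,184
  graduate degree: 180 × 66.2 = 11,916
Adjusted estimate = 41,406 / 600 = 69.01 → 69.0%.

69.0%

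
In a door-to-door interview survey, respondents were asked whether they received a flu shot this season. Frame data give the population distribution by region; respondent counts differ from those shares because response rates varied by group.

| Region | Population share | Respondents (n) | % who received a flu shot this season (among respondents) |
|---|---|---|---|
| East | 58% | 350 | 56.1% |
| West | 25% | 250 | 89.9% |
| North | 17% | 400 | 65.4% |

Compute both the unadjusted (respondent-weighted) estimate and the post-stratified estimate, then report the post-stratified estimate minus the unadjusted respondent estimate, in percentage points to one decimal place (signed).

Without adjustment, the pooled respondent share is:
  (350/1000)×56.1 + (250/1000)×89.9 + (400/1000)×65.4 = 68.27%
Post-stratifying to population shares instead:
  0.58×56.1 + 0.25×89.9 + 0.17×65.4 = 66.131%
Difference = 66.131 − 68.27 = -2.139 pp.

-2.1 percentage points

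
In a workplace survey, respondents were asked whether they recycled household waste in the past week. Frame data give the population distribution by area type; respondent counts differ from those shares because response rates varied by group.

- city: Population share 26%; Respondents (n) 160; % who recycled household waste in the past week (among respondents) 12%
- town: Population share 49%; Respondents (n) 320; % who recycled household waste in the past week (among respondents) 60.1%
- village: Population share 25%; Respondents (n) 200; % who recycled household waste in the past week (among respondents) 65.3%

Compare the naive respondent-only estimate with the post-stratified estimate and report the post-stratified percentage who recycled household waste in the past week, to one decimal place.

48.9%

Unadjusted (pooled respondent) estimate weights by respondent counts:
  (160/680)×12 + (320/680)×60.1 + (200/680)×65.3 = 50.3118%
Post-stratified estimate weights by population shares:
  0.26×12 + 0.49×60.1 + 0.25×65.3 = 48.894%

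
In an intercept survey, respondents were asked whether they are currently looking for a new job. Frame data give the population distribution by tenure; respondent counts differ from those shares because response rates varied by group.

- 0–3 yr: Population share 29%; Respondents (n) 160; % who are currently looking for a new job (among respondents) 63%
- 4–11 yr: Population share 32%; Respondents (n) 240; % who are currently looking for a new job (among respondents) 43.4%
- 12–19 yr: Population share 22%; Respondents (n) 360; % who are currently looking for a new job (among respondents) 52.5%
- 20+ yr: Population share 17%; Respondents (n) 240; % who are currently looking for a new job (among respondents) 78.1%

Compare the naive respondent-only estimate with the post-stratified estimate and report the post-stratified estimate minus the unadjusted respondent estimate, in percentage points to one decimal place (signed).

-1.2 percentage points

Naive respondent-only estimate (weights = respondent counts):
  (160/1000)×63 + (240/1000)×43.4 + (360/1000)×52.5 + (240/1000)×78.1 = 58.14%
Post-stratifying to population shares instead:
  0.29×63 + 0.32×43.4 + 0.22×52.5 + 0.17×78.1 = 56.985%
Difference = 56.985 − 58.14 = -1.155 pp.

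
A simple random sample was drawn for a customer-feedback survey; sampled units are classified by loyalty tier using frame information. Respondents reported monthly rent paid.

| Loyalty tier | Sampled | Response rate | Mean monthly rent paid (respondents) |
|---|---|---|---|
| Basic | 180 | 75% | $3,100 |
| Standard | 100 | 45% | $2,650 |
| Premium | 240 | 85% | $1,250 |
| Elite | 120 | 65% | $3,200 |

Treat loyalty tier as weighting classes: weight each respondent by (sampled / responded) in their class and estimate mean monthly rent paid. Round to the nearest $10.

Inverse-response-rate weighting restores each class to its sampled count, so class totals weight by n_sampled:
  Basic: 180 × 3100 = 558,000
  Standard: 100 × 2650 = 265,000
  Premium: 240 × 1250 = 300,000
  Elite: 120 × 3200 = 384,000
Adjusted estimate = 1,507,000 / 640 = 2354.69 → $2,350.

$2,350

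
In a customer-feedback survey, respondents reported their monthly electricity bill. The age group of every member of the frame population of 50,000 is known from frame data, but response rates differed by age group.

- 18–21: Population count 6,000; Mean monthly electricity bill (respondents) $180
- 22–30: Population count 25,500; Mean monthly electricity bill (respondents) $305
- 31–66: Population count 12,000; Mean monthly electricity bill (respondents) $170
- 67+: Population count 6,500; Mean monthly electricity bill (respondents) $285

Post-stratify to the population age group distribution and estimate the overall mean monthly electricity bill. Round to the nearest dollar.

Each cell contributes population-share × respondent value:
  18–21: (6,000/50,000) × 180 = 21.6
  22–30: (25,500/50,000) × 305 = 155.55
  31–66: (12,000/50,000) × 170 = 40.8
  67+: (6,500/50,000) × 285 = 37.05
Post-stratified estimate = 255 → $255.

$255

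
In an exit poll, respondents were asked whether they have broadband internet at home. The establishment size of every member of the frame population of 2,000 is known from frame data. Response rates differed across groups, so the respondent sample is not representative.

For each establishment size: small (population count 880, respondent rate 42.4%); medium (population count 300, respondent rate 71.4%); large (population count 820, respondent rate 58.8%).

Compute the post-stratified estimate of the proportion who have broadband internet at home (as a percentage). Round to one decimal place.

53.5%

Reweight to the known establishment size distribution:
  small: (880/2,000) × 42.4 = 18.656
  medium: (300/2,000) × 71.4 = 10.71
  large: (820/2,000) × 58.8 = 24.108
Post-stratified estimate = 53.474 → 53.5%.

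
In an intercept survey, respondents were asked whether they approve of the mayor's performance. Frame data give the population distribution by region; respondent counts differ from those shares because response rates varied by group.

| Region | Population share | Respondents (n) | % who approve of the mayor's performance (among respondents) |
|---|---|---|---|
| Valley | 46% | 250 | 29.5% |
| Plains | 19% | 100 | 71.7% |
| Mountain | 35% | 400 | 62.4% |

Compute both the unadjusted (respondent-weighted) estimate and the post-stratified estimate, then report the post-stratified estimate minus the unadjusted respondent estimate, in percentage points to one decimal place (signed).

-3.6 percentage points

Without adjustment, the pooled respondent share is:
  (250/750)×29.5 + (100/750)×71.7 + (400/750)×62.4 = 52.6733%
Reweighting by population region shares:
  0.46×29.5 + 0.19×71.7 + 0.35×62.4 = 49.033%
Difference = 49.033 − 52.6733 = -3.6403 pp.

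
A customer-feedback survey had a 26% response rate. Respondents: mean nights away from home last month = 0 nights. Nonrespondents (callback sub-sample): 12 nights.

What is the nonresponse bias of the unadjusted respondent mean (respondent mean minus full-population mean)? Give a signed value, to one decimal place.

-8.9

Nonresponse fraction = 1 − 0.26 = 0.74.
Bias = (nonresponse fraction) × (respondent mean − nonrespondent mean)
     = 0.74 × (0 − 12) = 0.74 × -12 = -8.88.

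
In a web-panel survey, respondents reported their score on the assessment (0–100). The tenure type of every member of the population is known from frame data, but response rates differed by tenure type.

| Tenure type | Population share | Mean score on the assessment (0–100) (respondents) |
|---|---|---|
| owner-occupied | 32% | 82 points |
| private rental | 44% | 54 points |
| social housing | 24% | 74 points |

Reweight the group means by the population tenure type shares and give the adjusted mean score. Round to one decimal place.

Post-stratification weights by population share, not respondent share:
  owner-occupied: 0.32 × 82 = 26.24
  private rental: 0.44 × 54 = 23.76
  social housing: 0.24 × 74 = 17.76
Post-stratified estimate = 67.76 → 67.8.

67.8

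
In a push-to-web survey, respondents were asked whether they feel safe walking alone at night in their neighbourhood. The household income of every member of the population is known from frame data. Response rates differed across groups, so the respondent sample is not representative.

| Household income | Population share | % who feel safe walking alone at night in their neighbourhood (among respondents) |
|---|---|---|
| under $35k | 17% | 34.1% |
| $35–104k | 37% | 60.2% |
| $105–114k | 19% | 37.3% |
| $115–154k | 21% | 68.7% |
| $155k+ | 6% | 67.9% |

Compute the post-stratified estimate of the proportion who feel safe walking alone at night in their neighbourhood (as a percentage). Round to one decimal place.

Reweight to the known household income distribution:
  under $35k: 0.17 × 34.1 = 5.797
  $35–104k: 0.37 × 60.2 = 22.274
  $105–114k: 0.19 × 37.3 = 7.087
  $115–154k: 0.21 × 68.7 = 14.427
  $155k+: 0.06 × 67.9 = 4.074
Post-stratified estimate = 53.659 → 53.7%.

53.7%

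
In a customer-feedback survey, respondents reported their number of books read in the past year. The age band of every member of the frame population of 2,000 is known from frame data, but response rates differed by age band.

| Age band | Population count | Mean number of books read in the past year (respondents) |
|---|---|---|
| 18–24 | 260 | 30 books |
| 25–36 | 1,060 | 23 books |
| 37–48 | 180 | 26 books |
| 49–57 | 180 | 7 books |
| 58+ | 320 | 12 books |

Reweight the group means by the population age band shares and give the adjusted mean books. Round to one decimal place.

21.0

Post-stratification weights by population share, not respondent share:
  18–24: (260/2,000) × 30 = 3.9
  25–36: (1,060/2,000) × 23 = 12.19
  37–48: (180/2,000) × 26 = 2.34
  49–57: (180/2,000) × 7 = 0.63
  58+: (320/2,000) × 12 = 1.92
Post-stratified estimate = 20.98 → 21.0.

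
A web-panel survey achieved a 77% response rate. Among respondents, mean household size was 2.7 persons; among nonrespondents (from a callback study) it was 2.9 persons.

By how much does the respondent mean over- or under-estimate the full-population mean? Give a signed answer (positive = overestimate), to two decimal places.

-0.05

Nonresponse fraction = 1 − 0.77 = 0.23.
Bias = (nonresponse fraction) × (respondent mean − nonrespondent mean)
     = 0.23 × (2.7 − 2.9) = 0.23 × -0.2 = -0.046.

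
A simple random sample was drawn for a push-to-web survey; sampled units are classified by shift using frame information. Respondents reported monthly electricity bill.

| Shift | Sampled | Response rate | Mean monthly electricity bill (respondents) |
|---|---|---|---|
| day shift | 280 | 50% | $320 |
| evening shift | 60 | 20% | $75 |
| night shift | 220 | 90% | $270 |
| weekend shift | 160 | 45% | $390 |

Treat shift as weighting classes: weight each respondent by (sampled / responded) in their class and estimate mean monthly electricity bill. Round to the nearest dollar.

$300

Inverse-response-rate weighting restores each class to its sampled count, so class totals weight by n_sampled:
  day shift: 280 × 320 = 89,600
  evening shift: 60 × 75 = 4500
  night shift: 220 × 270 = 59,400
  weekend shift: 160 × 390 = 62,400
Adjusted estimate = 215,900 / 720 = 299.861 → $300.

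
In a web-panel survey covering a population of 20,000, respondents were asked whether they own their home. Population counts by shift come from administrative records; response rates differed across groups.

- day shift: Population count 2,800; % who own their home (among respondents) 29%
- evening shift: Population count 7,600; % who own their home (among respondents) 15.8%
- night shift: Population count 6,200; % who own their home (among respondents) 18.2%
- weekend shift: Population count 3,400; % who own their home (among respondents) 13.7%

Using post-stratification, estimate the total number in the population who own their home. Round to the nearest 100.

3,600

Apply each group's respondent rate to its population count:
  day shift: 2,800 × 29% = 812
  evening shift: 7,600 × 15.8% = 1200.8
  night shift: 6,200 × 18.2% = 1128.4
  weekend shift: 3,400 × 13.7% = 465.8
Estimated total = 3607 → 3,600.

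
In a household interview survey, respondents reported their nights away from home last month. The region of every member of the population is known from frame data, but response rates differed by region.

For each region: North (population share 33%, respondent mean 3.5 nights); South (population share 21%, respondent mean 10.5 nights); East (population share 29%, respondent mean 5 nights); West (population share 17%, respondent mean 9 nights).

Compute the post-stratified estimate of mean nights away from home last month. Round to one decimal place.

Reweight to the known region distribution:
  North: 0.33 × 3.5 = 1.155
  South: 0.21 × 10.5 = 2.205
  East: 0.29 × 5 = 1.45
  West: 0.17 × 9 = 1.53
Post-stratified estimate = 6.34 → 6.3.

6.3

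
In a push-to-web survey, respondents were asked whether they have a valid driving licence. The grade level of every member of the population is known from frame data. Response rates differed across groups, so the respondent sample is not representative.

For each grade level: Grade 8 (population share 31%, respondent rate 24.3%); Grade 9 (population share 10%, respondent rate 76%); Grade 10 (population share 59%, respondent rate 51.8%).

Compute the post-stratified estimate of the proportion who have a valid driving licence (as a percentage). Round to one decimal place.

Each cell contributes population-share × respondent value:
  Grade 8: 0.31 × 24.3 = 7.533
  Grade 9: 0.1 × 76 = 7.6
  Grade 10: 0.59 × 51.8 = 30.562
Post-stratified estimate = 45.695 → 45.7%.

45.7%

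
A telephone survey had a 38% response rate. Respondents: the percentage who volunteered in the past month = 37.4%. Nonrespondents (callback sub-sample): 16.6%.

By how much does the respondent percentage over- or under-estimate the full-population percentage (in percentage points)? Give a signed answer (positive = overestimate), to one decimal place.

+12.9 percentage points

Nonresponse fraction = 1 − 0.38 = 0.62.
Bias = (nonresponse fraction) × (respondent percentage − nonrespondent percentage)
     = 0.62 × (37.4 − 16.6) = 0.62 × 20.8 = 12.896.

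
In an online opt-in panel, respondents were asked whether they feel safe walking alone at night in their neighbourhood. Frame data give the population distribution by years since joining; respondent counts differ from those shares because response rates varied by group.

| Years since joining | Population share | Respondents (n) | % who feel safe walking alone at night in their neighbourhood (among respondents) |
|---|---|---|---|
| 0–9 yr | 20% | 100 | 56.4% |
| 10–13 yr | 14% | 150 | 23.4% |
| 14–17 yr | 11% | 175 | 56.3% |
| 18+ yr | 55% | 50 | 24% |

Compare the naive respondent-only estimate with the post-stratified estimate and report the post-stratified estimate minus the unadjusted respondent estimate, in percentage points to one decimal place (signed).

-8.6 percentage points

Naive respondent-only estimate (weights = respondent counts):
  (100/475)×56.4 + (150/475)×23.4 + (175/475)×56.3 + (50/475)×24 = 42.5316%
Post-stratifying to population shares instead:
  0.2×56.4 + 0.14×23.4 + 0.11×56.3 + 0.55×24 = 33.949%
Difference = 33.949 − 42.5316 = -8.5826 pp.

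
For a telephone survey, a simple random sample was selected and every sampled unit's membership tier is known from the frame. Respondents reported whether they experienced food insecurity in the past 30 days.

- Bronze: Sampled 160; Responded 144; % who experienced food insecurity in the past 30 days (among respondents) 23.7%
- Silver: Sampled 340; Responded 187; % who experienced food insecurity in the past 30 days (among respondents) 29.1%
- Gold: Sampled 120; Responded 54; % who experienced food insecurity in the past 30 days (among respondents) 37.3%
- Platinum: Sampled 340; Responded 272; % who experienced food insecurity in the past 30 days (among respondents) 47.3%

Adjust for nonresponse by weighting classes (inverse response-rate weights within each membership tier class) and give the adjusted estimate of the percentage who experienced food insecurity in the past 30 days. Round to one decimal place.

35.7%

Class response rates: Bronze 144/160 = 90%, Silver 187/340 = 55%, Gold 54/120 = 45%, Platinum 272/340 = 80%.
Each respondent's weight = sampled/responded in their class; summing within a class gives n_sampled, so:
  Bronze: 160 × 23.7 = 3792
  Silver: 340 × 29.1 = 9894
  Gold: 120 × 37.3 = 4476
  Platinum: 340 × 47.3 = 16082
Adjusted estimate = 34,244 / 960 = 35.6708 → 35.7%.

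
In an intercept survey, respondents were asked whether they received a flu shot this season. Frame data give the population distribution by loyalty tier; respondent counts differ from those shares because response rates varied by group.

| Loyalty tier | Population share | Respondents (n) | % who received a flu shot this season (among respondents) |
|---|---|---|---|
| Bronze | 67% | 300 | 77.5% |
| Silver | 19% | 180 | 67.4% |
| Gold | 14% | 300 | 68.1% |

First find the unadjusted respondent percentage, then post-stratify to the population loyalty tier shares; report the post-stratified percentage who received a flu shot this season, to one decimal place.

74.3%

Without adjustment, the pooled respondent share is:
  (300/780)×77.5 + (180/780)×67.4 + (300/780)×68.1 = 71.5538%
Post-stratified estimate weights by population shares:
  0.67×77.5 + 0.19×67.4 + 0.14×68.1 = 74.265%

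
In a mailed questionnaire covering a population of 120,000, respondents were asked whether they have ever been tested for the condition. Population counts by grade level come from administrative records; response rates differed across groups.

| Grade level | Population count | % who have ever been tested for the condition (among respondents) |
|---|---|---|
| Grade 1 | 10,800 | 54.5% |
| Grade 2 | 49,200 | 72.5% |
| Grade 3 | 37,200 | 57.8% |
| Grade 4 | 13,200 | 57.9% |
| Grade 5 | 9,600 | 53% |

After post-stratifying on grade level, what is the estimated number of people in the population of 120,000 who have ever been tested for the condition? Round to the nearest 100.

75,800

Each cell contributes its population count × the respondent rate:
  Grade 1: 10,800 × 54.5% = 5886
  Grade 2: 49,200 × 72.5% = 35,670
  Grade 3: 37,200 × 57.8% = 21501.6
  Grade 4: 13,200 × 57.9% = 7642.8
  Grade 5: 9,600 × 53% = 5088
Estimated total = 75788.4 → 75,800.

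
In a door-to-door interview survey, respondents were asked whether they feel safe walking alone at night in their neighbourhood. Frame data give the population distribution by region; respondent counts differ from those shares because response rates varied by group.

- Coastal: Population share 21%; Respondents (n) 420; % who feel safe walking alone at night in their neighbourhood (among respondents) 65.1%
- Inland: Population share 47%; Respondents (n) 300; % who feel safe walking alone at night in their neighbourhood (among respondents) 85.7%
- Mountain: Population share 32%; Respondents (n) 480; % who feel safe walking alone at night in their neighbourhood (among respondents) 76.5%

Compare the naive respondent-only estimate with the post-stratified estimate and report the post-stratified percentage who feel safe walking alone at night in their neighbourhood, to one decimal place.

78.4%

Without adjustment, the pooled respondent share is:
  (420/1200)×65.1 + (300/1200)×85.7 + (480/1200)×76.5 = 74.81%
Post-stratified estimate weights by population shares:
  0.21×65.1 + 0.47×85.7 + 0.32×76.5 = 78.43%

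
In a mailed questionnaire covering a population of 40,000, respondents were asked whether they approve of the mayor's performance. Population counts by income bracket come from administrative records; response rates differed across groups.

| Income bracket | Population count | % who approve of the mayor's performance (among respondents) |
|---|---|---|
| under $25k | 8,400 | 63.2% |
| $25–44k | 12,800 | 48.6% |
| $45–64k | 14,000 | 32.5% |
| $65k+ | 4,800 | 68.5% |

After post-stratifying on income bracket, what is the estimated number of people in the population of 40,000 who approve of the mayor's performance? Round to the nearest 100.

19,400

Apply each group's respondent rate to its population count:
  under $25k: 8,400 × 63.2% = 5308.8
  $25–44k: 12,800 × 48.6% = 6220.8
  $45–64k: 14,000 × 32.5% = 4550
  $65k+: 4,800 × 68.5% = 3288
Estimated total = 19367.6 → 19,400.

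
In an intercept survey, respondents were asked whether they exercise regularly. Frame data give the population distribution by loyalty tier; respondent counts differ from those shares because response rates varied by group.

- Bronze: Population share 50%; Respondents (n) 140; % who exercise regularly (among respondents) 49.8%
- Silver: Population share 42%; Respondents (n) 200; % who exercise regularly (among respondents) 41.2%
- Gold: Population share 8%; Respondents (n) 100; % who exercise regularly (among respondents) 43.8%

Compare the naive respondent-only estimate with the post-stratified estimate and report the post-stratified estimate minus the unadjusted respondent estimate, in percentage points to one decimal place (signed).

Unadjusted (pooled respondent) estimate weights by respondent counts:
  (140/440)×49.8 + (200/440)×41.2 + (100/440)×43.8 = 44.5273%
Post-stratified estimate weights by population shares:
  0.5×49.8 + 0.42×41.2 + 0.08×43.8 = 45.708%
Difference = 45.708 − 44.5273 = 1.1807 pp.

+1.2 percentage points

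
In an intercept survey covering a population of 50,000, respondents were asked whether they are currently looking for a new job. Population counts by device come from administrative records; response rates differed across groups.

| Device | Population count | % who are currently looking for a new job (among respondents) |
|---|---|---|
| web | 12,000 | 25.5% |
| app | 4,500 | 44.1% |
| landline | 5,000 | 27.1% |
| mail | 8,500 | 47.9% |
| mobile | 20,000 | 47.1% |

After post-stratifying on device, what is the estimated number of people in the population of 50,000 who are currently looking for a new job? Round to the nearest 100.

19,900

Apply each group's respondent rate to its population count:
  web: 12,000 × 25.5% = 3060
  app: 4,500 × 44.1% = 1984.5
  landline: 5,000 × 27.1% = 1355
  mail: 8,500 × 47.9% = 4071.5
  mobile: 20,000 × 47.1% = 9420
Estimated total = 19,891 → 19,900.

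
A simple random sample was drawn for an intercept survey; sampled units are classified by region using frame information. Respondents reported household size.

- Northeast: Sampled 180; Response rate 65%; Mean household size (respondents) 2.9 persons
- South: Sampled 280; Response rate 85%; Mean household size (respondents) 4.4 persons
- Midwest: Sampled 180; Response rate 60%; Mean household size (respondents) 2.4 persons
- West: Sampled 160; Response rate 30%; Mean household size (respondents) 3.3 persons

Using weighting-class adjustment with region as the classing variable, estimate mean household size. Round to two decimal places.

3.39

Inverse-response-rate weighting restores each class to its sampled count, so class totals weight by n_sampled:
  Northeast: 180 × 2.9 = 522
  South: 280 × 4.4 = 1232
  Midwest: 180 × 2.4 = 432
  West: 160 × 3.3 = 528
Adjusted estimate = 2714 / 800 = 3.3925 → 3.39.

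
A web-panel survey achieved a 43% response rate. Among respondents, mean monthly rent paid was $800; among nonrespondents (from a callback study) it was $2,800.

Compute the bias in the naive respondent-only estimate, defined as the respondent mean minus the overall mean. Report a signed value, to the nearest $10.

-$1,140

Nonresponse fraction = 1 − 0.43 = 0.57.
Bias = (nonresponse fraction) × (respondent mean − nonrespondent mean)
     = 0.57 × (800 − 2800) = 0.57 × -2000 = -1140.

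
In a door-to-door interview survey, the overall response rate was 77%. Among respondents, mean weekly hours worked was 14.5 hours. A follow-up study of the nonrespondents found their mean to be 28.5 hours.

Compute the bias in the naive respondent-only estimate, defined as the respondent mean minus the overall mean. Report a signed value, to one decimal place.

-3.2

Nonresponse fraction = 1 − 0.77 = 0.23.
Bias = (nonresponse fraction) × (respondent mean − nonrespondent mean)
     = 0.23 × (14.5 − 28.5) = 0.23 × -14 = -3.22.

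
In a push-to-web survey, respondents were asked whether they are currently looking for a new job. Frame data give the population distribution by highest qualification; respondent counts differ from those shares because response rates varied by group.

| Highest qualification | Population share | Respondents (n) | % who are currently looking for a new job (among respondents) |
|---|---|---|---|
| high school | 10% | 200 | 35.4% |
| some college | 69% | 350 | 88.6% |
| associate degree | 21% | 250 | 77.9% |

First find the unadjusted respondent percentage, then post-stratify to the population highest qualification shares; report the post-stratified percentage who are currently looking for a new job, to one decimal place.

Unadjusted (pooled respondent) estimate weights by respondent counts:
  (200/800)×35.4 + (350/800)×88.6 + (250/800)×77.9 = 71.9562%
Post-stratifying to population shares instead:
  0.1×35.4 + 0.69×88.6 + 0.21×77.9 = 81.033%

81.0%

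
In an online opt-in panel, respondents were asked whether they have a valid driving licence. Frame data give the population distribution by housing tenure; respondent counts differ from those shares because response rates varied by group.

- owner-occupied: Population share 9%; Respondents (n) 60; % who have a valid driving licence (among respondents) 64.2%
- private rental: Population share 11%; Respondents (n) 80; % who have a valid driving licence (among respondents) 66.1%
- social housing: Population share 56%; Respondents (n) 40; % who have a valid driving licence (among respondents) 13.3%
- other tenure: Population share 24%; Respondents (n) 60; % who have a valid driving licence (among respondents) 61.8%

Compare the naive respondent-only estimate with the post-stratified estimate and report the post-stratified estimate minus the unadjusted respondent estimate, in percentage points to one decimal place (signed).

-20.4 percentage points

Naive respondent-only estimate (weights = respondent counts):
  (60/240)×64.2 + (80/240)×66.1 + (40/240)×13.3 + (60/240)×61.8 = 55.75%
Post-stratified estimate weights by population shares:
  0.09×64.2 + 0.11×66.1 + 0.56×13.3 + 0.24×61.8 = 35.329%
Difference = 35.329 − 55.75 = -20.421 pp.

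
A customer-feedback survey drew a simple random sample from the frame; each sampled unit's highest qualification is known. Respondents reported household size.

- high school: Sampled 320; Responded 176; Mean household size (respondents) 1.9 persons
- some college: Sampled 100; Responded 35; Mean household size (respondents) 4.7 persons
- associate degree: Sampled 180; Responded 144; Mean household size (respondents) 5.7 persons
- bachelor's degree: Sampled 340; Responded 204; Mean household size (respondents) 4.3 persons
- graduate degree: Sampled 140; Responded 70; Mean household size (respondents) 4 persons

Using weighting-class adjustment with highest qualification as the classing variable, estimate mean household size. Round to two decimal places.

3.82

Class response rates: high school 176/320 = 55%, some college 35/100 = 35%, associate degree 144/180 = 80%, bachelor's degree 204/340 = 60%, graduate degree 70/140 = 50%.
Each respondent's weight = sampled/responded in their class; summing within a class gives n_sampled, so:
  high school: 320 × 1.9 = 608
  some college: 100 × 4.7 = 470
  associate degree: 180 × 5.7 = 1026
  bachelor's degree: 340 × 4.3 = 1462
  graduate degree: 140 × 4 = 560
Adjusted estimate = 4126 / 1,080 = 3.82037 → 3.82.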